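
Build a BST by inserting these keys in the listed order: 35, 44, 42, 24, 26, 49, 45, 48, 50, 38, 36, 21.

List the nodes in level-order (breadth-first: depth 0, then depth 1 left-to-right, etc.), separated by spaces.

35 24 44 21 26 42 49 38 45 50 36 48

35: root
44: right child of 35 (depth 1)
42: left child of 44 (depth 2)
24: left child of 35 (depth 1)
26: right child of 24 (depth 2)
49: right child of 44 (depth 2)
45: left child of 49 (depth 3)
48: right child of 45 (depth 4)
50: right child of 49 (depth 3)
38: left child of 42 (depth 3)
36: left child of 38 (depth 4)
21: left child of 24 (depth 2)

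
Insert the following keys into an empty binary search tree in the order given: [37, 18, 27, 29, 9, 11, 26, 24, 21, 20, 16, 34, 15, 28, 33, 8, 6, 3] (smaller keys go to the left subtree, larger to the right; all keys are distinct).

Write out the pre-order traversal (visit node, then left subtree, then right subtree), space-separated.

37 18 9 8 6 3 11 16 15 27 26 24 21 20 29 28 34 33

Resulting structure (node: left, right):
  37: L=18, R=–
  18: L=9, R=27
  27: L=26, R=29
  29: L=28, R=34
  9: L=8, R=11
  11: L=–, R=16
  26: L=24, R=–
  24: L=21, R=–
  21: L=20, R=–
  20: L=–, R=–
  16: L=15, R=–
  34: L=33, R=–
  15: L=–, R=–
  28: L=–, R=–
  33: L=–, R=–
  8: L=6, R=–
  6: L=3, R=–
  3: L=–, R=–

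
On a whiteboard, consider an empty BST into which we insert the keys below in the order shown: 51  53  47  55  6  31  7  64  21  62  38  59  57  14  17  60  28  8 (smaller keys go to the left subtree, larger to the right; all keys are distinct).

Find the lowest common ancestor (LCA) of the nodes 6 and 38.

Insert 51: tree is empty, so 51 becomes the root.
Insert 53: 53 > 51 → go right. Place as right child of 51.
Insert 47: 47 < 51 → go left. Place as left child of 51.
Insert 55: 55 > 51 → go right; 55 > 53 → go right. Place as right child of 53.
Insert 6: 6 < 51 → go left; 6 < 47 → go left. Place as left child of 47.
Insert 31: 31 < 51 → go left; 31 < 47 → go left; 31 > 6 → go right. Place as right child of 6.
Insert 7: 7 < 51 → go left; 7 < 47 → go left; 7 > 6 → go right; 7 < 31 → go left. Place as left child of 31.
Insert 64: 64 > 51 → go right; 64 > 53 → go right; 64 > 55 → go right. Place as right child of 55.
Insert 21: 21 < 51 → go left; 21 < 47 → go left; 21 > 6 → go right; 21 < 31 → go left; 21 > 7 → go right. Place as right child of 7.
Insert 62: 62 > 51 → go right; 62 > 53 → go right; 62 > 55 → go right; 62 < 64 → go left. Place as left child of 64.
Insert 38: 38 < 51 → go left; 38 < 47 → go left; 38 > 6 → go right; 38 > 31 → go right. Place as right child of 31.
Insert 59: 59 > 51 → go right; 59 > 53 → go right; 59 > 55 → go right; 59 < 64 → go left; 59 < 62 → go left. Place as left child of 62.
Insert 57: 57 > 51 → go right; 57 > 53 → go right; 57 > 55 → go right; 57 < 64 → go left; 57 < 62 → go left; 57 < 59 → go left. Place as left child of 59.
Insert 14: 14 < 51 → go left; 14 < 47 → go left; 14 > 6 → go right; 14 < 31 → go left; 14 > 7 → go right; 14 < 21 → go left. Place as left child of 21.
Insert 17: 17 < 51 → go left; 17 < 47 → go left; 17 > 6 → go right; 17 < 31 → go left; 17 > 7 → go right; 17 < 21 → go left; 17 > 14 → go right. Place as right child of 14.
Insert 60: 60 > 51 → go right; 60 > 53 → go right; 60 > 55 → go right; 60 < 64 → go left; 60 < 62 → go left; 60 > 59 → go right. Place as right child of 59.
Insert 28: 28 < 51 → go left; 28 < 47 → go left; 28 > 6 → go right; 28 < 31 → go left; 28 > 7 → go right; 28 > 21 → go right. Place as right child of 21.
Insert 8: 8 < 51 → go left; 8 < 47 → go left; 8 > 6 → go right; 8 < 31 → go left; 8 > 7 → go right; 8 < 21 → go left; 8 < 14 → go left. Place as left child of 14.

Path to 6: 51 → 47 → 6
Path to 38: 51 → 47 → 6 → 31 → 38
6 lies on both paths and is an ancestor of the other node.

6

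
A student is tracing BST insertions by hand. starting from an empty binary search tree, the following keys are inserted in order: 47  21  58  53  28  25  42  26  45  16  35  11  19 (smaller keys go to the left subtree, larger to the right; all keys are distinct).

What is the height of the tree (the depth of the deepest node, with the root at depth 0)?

47: root
21: left child of 47 (depth 1)
58: right child of 47 (depth 1)
53: left child of 58 (depth 2)
28: right child of 21 (depth 2)
25: left child of 28 (depth 3)
42: right child of 28 (depth 3)
26: right child of 25 (depth 4)
45: right child of 42 (depth 4)
16: left child of 21 (depth 2)
35: left child of 42 (depth 4)
11: left child of 16 (depth 3)
19: right child of 16 (depth 3)

The deepest node is 26 at depth 4.

4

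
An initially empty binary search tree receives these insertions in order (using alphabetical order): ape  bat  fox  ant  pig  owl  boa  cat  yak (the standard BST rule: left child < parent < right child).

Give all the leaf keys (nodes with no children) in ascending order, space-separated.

ant cat owl yak

ape: root
bat: right child of ape (depth 1)
fox: right child of bat (depth 2)
ant: left child of ape (depth 1)
pig: right child of fox (depth 3)
owl: left child of pig (depth 4)
boa: left child of fox (depth 3)
cat: right child of boa (depth 4)
yak: right child of pig (depth 4)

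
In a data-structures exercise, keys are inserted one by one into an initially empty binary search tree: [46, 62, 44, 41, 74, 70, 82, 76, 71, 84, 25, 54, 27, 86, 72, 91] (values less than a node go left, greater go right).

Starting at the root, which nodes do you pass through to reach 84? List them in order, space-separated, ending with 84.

Insert 46: tree is empty, so 46 becomes the root.
Insert 62: 62 > 46 → go right. Place as right child of 46.
Insert 44: 44 < 46 → go left. Place as left child of 46.
Insert 41: 41 < 46 → go left; 41 < 44 → go left. Place as left child of 44.
Insert 74: 74 > 46 → go right; 74 > 62 → go right. Place as right child of 62.
Insert 70: 70 > 46 → go right; 70 > 62 → go right; 70 < 74 → go left. Place as left child of 74.
Insert 82: 82 > 46 → go right; 82 > 62 → go right; 82 > 74 → go right. Place as right child of 74.
Insert 76: 76 > 46 → go right; 76 > 62 → go right; 76 > 74 → go right; 76 < 82 → go left. Place as left child of 82.
Insert 71: 71 > 46 → go right; 71 > 62 → go right; 71 < 74 → go left; 71 > 70 → go right. Place as right child of 70.
Insert 84: 84 > 46 → go right; 84 > 62 → go right; 84 > 74 → go right; 84 > 82 → go right. Place as right child of 82.
Insert 25: 25 < 46 → go left; 25 < 44 → go left; 25 < 41 → go left. Place as left child of 41.
Insert 54: 54 > 46 → go right; 54 < 62 → go left. Place as left child of 62.
Insert 27: 27 < 46 → go left; 27 < 44 → go left; 27 < 41 → go left; 27 > 25 → go right. Place as right child of 25.
Insert 86: 86 > 46 → go right; 86 > 62 → go right; 86 > 74 → go right; 86 > 82 → go right; 86 > 84 → go right. Place as right child of 84.
Insert 72: 72 > 46 → go right; 72 > 62 → go right; 72 < 74 → go left; 72 > 70 → go right; 72 > 71 → go right. Place as right child of 71.
Insert 91: 91 > 46 → go right; 91 > 62 → go right; 91 > 74 → go right; 91 > 82 → go right; 91 > 84 → go right; 91 > 86 → go right. Place as right child of 86.

46 62 74 82 84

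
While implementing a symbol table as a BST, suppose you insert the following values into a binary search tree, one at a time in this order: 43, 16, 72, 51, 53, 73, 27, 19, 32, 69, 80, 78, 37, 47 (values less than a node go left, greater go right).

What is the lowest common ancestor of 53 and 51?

43: root
16: left child of 43 (depth 1)
72: right child of 43 (depth 1)
51: left child of 72 (depth 2)
53: right child of 51 (depth 3)
73: right child of 72 (depth 2)
27: right child of 16 (depth 2)
19: left child of 27 (depth 3)
32: right child of 27 (depth 3)
69: right child of 53 (depth 4)
80: right child of 73 (depth 3)
78: left child of 80 (depth 4)
37: right child of 32 (depth 4)
47: left child of 51 (depth 3)

Path to 53: 43 → 72 → 51 → 53
Path to 51: 43 → 72 → 51
51 lies on both paths and is an ancestor of the other node.

51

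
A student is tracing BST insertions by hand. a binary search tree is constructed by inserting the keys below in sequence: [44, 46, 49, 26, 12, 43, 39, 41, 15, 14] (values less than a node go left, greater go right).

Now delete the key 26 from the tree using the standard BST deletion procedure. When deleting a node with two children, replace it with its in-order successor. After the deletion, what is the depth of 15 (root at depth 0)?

3

Resulting structure (node: left, right):
  44: L=26, R=46
  46: L=–, R=49
  49: L=–, R=–
  26: L=12, R=43
  12: L=–, R=15
  43: L=39, R=–
  39: L=–, R=41
  41: L=–, R=–
  15: L=14, R=–
  14: L=–, R=–

Delete 26 (two children — replace with in-order successor).
After deletion, path to 15: 44 → 39 → 12 → 15.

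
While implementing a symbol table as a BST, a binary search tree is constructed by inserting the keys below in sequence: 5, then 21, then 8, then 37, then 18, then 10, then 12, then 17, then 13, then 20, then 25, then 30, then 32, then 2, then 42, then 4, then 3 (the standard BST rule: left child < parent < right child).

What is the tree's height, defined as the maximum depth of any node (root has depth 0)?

5: root
21: right child of 5 (depth 1)
8: left child of 21 (depth 2)
37: right child of 21 (depth 2)
18: right child of 8 (depth 3)
10: left child of 18 (depth 4)
12: right child of 10 (depth 5)
17: right child of 12 (depth 6)
13: left child of 17 (depth 7)
20: right child of 18 (depth 4)
25: left child of 37 (depth 3)
30: right child of 25 (depth 4)
32: right child of 30 (depth 5)
2: left child of 5 (depth 1)
42: right child of 37 (depth 3)
4: right child of 2 (depth 2)
3: left child of 4 (depth 3)

The deepest node is 13 at depth 7.

7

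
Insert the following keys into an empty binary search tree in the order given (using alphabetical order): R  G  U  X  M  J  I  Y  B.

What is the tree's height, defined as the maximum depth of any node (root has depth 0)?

R: root
G: left child of R (depth 1)
U: right child of R (depth 1)
X: right child of U (depth 2)
M: right child of G (depth 2)
J: left child of M (depth 3)
I: left child of J (depth 4)
Y: right child of X (depth 3)
B: left child of G (depth 2)

The deepest node is I at depth 4.

4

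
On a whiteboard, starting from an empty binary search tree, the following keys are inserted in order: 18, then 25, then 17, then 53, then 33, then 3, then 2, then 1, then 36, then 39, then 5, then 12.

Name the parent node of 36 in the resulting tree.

33

Resulting structure (node: left, right):
  18: L=17, R=25
  25: L=–, R=53
  17: L=3, R=–
  53: L=33, R=–
  33: L=–, R=36
  3: L=2, R=5
  2: L=1, R=–
  1: L=–, R=–
  36: L=–, R=39
  39: L=–, R=–
  5: L=–, R=12
  12: L=–, R=–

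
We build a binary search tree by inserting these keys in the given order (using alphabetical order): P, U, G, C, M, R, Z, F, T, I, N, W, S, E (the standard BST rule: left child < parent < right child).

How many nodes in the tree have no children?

Insert P: tree is empty, so P becomes the root.
Insert U: U > P → go right. Place as right child of P.
Insert G: G < P → go left. Place as left child of P.
Insert C: C < P → go left; C < G → go left. Place as left child of G.
Insert M: M < P → go left; M > G → go right. Place as right child of G.
Insert R: R > P → go right; R < U → go left. Place as left child of U.
Insert Z: Z > P → go right; Z > U → go right. Place as right child of U.
Insert F: F < P → go left; F < G → go left; F > C → go right. Place as right child of C.
Insert T: T > P → go right; T < U → go left; T > R → go right. Place as right child of R.
Insert I: I < P → go left; I > G → go right; I < M → go left. Place as left child of M.
Insert N: N < P → go left; N > G → go right; N > M → go right. Place as right child of M.
Insert W: W > P → go right; W > U → go right; W < Z → go left. Place as left child of Z.
Insert S: S > P → go right; S < U → go left; S > R → go right; S < T → go left. Place as left child of T.
Insert E: E < P → go left; E < G → go left; E > C → go right; E < F → go left. Place as left child of F.

Leaves: E, I, N, S, W — 5 in total.

5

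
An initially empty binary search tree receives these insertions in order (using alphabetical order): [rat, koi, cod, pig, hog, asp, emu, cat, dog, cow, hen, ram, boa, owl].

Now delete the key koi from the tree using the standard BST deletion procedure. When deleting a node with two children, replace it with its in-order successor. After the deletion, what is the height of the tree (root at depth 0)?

6

rat: root
koi: left child of rat (depth 1)
cod: left child of koi (depth 2)
pig: right child of koi (depth 2)
hog: right child of cod (depth 3)
asp: left child of cod (depth 3)
emu: left child of hog (depth 4)
cat: right child of asp (depth 4)
dog: left child of emu (depth 5)
cow: left child of dog (depth 6)
hen: right child of emu (depth 5)
ram: right child of pig (depth 3)
boa: left child of cat (depth 5)
owl: left child of pig (depth 3)

Delete koi (two children — replace with in-order successor).
After deletion, deepest node is cow at depth 6.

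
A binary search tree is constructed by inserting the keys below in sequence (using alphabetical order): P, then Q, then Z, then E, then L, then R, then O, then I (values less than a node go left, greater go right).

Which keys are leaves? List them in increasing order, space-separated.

Insert P: tree is empty, so P becomes the root.
Insert Q: Q > P → go right. Place as right child of P.
Insert Z: Z > P → go right; Z > Q → go right. Place as right child of Q.
Insert E: E < P → go left. Place as left child of P.
Insert L: L < P → go left; L > E → go right. Place as right child of E.
Insert R: R > P → go right; R > Q → go right; R < Z → go left. Place as left child of Z.
Insert O: O < P → go left; O > E → go right; O > L → go right. Place as right child of L.
Insert I: I < P → go left; I > E → go right; I < L → go left. Place as left child of L.

I O R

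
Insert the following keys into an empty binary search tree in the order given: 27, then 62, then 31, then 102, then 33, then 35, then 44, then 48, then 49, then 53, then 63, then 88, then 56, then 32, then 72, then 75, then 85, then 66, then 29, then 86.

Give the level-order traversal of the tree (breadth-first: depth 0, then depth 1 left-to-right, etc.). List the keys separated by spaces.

27 62 31 102 29 33 63 32 35 88 44 72 48 66 75 49 85 53 86 56

Insert 27: tree is empty, so 27 becomes the root.
Insert 62: 62 > 27 → go right. Place as right child of 27.
Insert 31: 31 > 27 → go right; 31 < 62 → go left. Place as left child of 62.
Insert 102: 102 > 27 → go right; 102 > 62 → go right. Place as right child of 62.
Insert 33: 33 > 27 → go right; 33 < 62 → go left; 33 > 31 → go right. Place as right child of 31.
Insert 35: 35 > 27 → go right; 35 < 62 → go left; 35 > 31 → go right; 35 > 33 → go right. Place as right child of 33.
Insert 44: 44 > 27 → go right; 44 < 62 → go left; 44 > 31 → go right; 44 > 33 → go right; 44 > 35 → go right. Place as right child of 35.
Insert 48: 48 > 27 → go right; 48 < 62 → go left; 48 > 31 → go right; 48 > 33 → go right; 48 > 35 → go right; 48 > 44 → go right. Place as right child of 44.
Insert 49: 49 > 27 → go right; 49 < 62 → go left; 49 > 31 → go right; 49 > 33 → go right; 49 > 35 → go right; 49 > 44 → go right; 49 > 48 → go right. Place as right child of 48.
Insert 53: 53 > 27 → go right; 53 < 62 → go left; 53 > 31 → go right; 53 > 33 → go right; 53 > 35 → go right; 53 > 44 → go right; 53 > 48 → go right; 53 > 49 → go right. Place as right child of 49.
Insert 63: 63 > 27 → go right; 63 > 62 → go right; 63 < 102 → go left. Place as left child of 102.
Insert 88: 88 > 27 → go right; 88 > 62 → go right; 88 < 102 → go left; 88 > 63 → go right. Place as right child of 63.
Insert 56: 56 > 27 → go right; 56 < 62 → go left; 56 > 31 → go right; 56 > 33 → go right; 56 > 35 → go right; 56 > 44 → go right; 56 > 48 → go right; 56 > 49 → go right; 56 > 53 → go right. Place as right child of 53.
Insert 32: 32 > 27 → go right; 32 < 62 → go left; 32 > 31 → go right; 32 < 33 → go left. Place as left child of 33.
Insert 72: 72 > 27 → go right; 72 > 62 → go right; 72 < 102 → go left; 72 > 63 → go right; 72 < 88 → go left. Place as left child of 88.
Insert 75: 75 > 27 → go right; 75 > 62 → go right; 75 < 102 → go left; 75 > 63 → go right; 75 < 88 → go left; 75 > 72 → go right. Place as right child of 72.
Insert 85: 85 > 27 → go right; 85 > 62 → go right; 85 < 102 → go left; 85 > 63 → go right; 85 < 88 → go left; 85 > 72 → go right; 85 > 75 → go right. Place as right child of 75.
Insert 66: 66 > 27 → go right; 66 > 62 → go right; 66 < 102 → go left; 66 > 63 → go right; 66 < 88 → go left; 66 < 72 → go left. Place as left child of 72.
Insert 29: 29 > 27 → go right; 29 < 62 → go left; 29 < 31 → go left. Place as left child of 31.
Insert 86: 86 > 27 → go right; 86 > 62 → go right; 86 < 102 → go left; 86 > 63 → go right; 86 < 88 → go left; 86 > 72 → go right; 86 > 75 → go right; 86 > 85 → go right. Place as right child of 85.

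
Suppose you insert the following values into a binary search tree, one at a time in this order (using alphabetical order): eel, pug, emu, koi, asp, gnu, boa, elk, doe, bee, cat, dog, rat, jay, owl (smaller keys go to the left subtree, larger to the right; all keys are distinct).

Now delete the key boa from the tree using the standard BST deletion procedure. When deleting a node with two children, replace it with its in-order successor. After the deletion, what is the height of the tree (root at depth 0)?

eel: root
pug: right child of eel (depth 1)
emu: left child of pug (depth 2)
koi: right child of emu (depth 3)
asp: left child of eel (depth 1)
gnu: left child of koi (depth 4)
boa: right child of asp (depth 2)
elk: left child of emu (depth 3)
doe: right child of boa (depth 3)
bee: left child of boa (depth 3)
cat: left child of doe (depth 4)
dog: right child of doe (depth 4)
rat: right child of pug (depth 2)
jay: right child of gnu (depth 5)
owl: right child of koi (depth 4)

Delete boa (two children — replace with in-order successor).
After deletion, deepest node is jay at depth 5.

5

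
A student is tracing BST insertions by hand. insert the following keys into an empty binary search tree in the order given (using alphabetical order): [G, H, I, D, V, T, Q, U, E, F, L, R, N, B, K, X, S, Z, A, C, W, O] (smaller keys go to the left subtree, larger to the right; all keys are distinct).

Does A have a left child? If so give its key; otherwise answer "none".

none

G: root
H: right child of G (depth 1)
I: right child of H (depth 2)
D: left child of G (depth 1)
V: right child of I (depth 3)
T: left child of V (depth 4)
Q: left child of T (depth 5)
U: right child of T (depth 5)
E: right child of D (depth 2)
F: right child of E (depth 3)
L: left child of Q (depth 6)
R: right child of Q (depth 6)
N: right child of L (depth 7)
B: left child of D (depth 2)
K: left child of L (depth 7)
X: right child of V (depth 4)
S: right child of R (depth 7)
Z: right child of X (depth 5)
A: left child of B (depth 3)
C: right child of B (depth 3)
W: left child of X (depth 5)
O: right child of N (depth 8)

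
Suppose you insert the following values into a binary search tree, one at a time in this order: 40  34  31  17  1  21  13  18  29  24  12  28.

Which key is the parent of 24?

29

Resulting structure (node: left, right):
  40: L=34, R=–
  34: L=31, R=–
  31: L=17, R=–
  17: L=1, R=21
  1: L=–, R=13
  21: L=18, R=29
  13: L=12, R=–
  18: L=–, R=–
  29: L=24, R=–
  24: L=–, R=28
  12: L=–, R=–
  28: L=–, R=–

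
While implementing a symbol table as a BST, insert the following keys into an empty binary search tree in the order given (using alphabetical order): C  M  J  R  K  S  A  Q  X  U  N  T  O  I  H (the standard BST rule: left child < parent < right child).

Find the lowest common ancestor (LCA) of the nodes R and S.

R

Insert C: tree is empty, so C becomes the root.
Insert M: M > C → go right. Place as right child of C.
Insert J: J > C → go right; J < M → go left. Place as left child of M.
Insert R: R > C → go right; R > M → go right. Place as right child of M.
Insert K: K > C → go right; K < M → go left; K > J → go right. Place as right child of J.
Insert S: S > C → go right; S > M → go right; S > R → go right. Place as right child of R.
Insert A: A < C → go left. Place as left child of C.
Insert Q: Q > C → go right; Q > M → go right; Q < R → go left. Place as left child of R.
Insert X: X > C → go right; X > M → go right; X > R → go right; X > S → go right. Place as right child of S.
Insert U: U > C → go right; U > M → go right; U > R → go right; U > S → go right; U < X → go left. Place as left child of X.
Insert N: N > C → go right; N > M → go right; N < R → go left; N < Q → go left. Place as left child of Q.
Insert T: T > C → go right; T > M → go right; T > R → go right; T > S → go right; T < X → go left; T < U → go left. Place as left child of U.
Insert O: O > C → go right; O > M → go right; O < R → go left; O < Q → go left; O > N → go right. Place as right child of N.
Insert I: I > C → go right; I < M → go left; I < J → go left. Place as left child of J.
Insert H: H > C → go right; H < M → go left; H < J → go left; H < I → go left. Place as left child of I.

Path to R: C → M → R
Path to S: C → M → R → S
R lies on both paths and is an ancestor of the other node.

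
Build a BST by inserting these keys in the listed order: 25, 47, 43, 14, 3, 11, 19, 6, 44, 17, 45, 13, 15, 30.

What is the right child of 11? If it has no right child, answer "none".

Insert 25: tree is empty, so 25 becomes the root.
Insert 47: 47 > 25 → go right. Place as right child of 25.
Insert 43: 43 > 25 → go right; 43 < 47 → go left. Place as left child of 47.
Insert 14: 14 < 25 → go left. Place as left child of 25.
Insert 3: 3 < 25 → go left; 3 < 14 → go left. Place as left child of 14.
Insert 11: 11 < 25 → go left; 11 < 14 → go left; 11 > 3 → go right. Place as right child of 3.
Insert 19: 19 < 25 → go left; 19 > 14 → go right. Place as right child of 14.
Insert 6: 6 < 25 → go left; 6 < 14 → go left; 6 > 3 → go right; 6 < 11 → go left. Place as left child of 11.
Insert 44: 44 > 25 → go right; 44 < 47 → go left; 44 > 43 → go right. Place as right child of 43.
Insert 17: 17 < 25 → go left; 17 > 14 → go right; 17 < 19 → go left. Place as left child of 19.
Insert 45: 45 > 25 → go right; 45 < 47 → go left; 45 > 43 → go right; 45 > 44 → go right. Place as right child of 44.
Insert 13: 13 < 25 → go left; 13 < 14 → go left; 13 > 3 → go right; 13 > 11 → go right. Place as right child of 11.
Insert 15: 15 < 25 → go left; 15 > 14 → go right; 15 < 19 → go left; 15 < 17 → go left. Place as left child of 17.
Insert 30: 30 > 25 → go right; 30 < 47 → go left; 30 < 43 → go left. Place as left child of 43.

13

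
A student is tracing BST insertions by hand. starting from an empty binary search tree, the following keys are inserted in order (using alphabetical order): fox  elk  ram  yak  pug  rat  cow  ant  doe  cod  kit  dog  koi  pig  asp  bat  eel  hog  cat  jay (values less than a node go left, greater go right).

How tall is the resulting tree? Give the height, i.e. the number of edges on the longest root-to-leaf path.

7

Insert fox: tree is empty, so fox becomes the root.
Insert elk: elk < fox → go left. Place as left child of fox.
Insert ram: ram > fox → go right. Place as right child of fox.
Insert yak: yak > fox → go right; yak > ram → go right. Place as right child of ram.
Insert pug: pug > fox → go right; pug < ram → go left. Place as left child of ram.
Insert rat: rat > fox → go right; rat > ram → go right; rat < yak → go left. Place as left child of yak.
Insert cow: cow < fox → go left; cow < elk → go left. Place as left child of elk.
Insert ant: ant < fox → go left; ant < elk → go left; ant < cow → go left. Place as left child of cow.
Insert doe: doe < fox → go left; doe < elk → go left; doe > cow → go right. Place as right child of cow.
Insert cod: cod < fox → go left; cod < elk → go left; cod < cow → go left; cod > ant → go right. Place as right child of ant.
Insert kit: kit > fox → go right; kit < ram → go left; kit < pug → go left. Place as left child of pug.
Insert dog: dog < fox → go left; dog < elk → go left; dog > cow → go right; dog > doe → go right. Place as right child of doe.
Insert koi: koi > fox → go right; koi < ram → go left; koi < pug → go left; koi > kit → go right. Place as right child of kit.
Insert pig: pig > fox → go right; pig < ram → go left; pig < pug → go left; pig > kit → go right; pig > koi → go right. Place as right child of koi.
Insert asp: asp < fox → go left; asp < elk → go left; asp < cow → go left; asp > ant → go right; asp < cod → go left. Place as left child of cod.
Insert bat: bat < fox → go left; bat < elk → go left; bat < cow → go left; bat > ant → go right; bat < cod → go left; bat > asp → go right. Place as right child of asp.
Insert eel: eel < fox → go left; eel < elk → go left; eel > cow → go right; eel > doe → go right; eel > dog → go right. Place as right child of dog.
Insert hog: hog > fox → go right; hog < ram → go left; hog < pug → go left; hog < kit → go left. Place as left child of kit.
Insert cat: cat < fox → go left; cat < elk → go left; cat < cow → go left; cat > ant → go right; cat < cod → go left; cat > asp → go right; cat > bat → go right. Place as right child of bat.
Insert jay: jay > fox → go right; jay < ram → go left; jay < pug → go left; jay < kit → go left; jay > hog → go right. Place as right child of hog.

The deepest node is cat at depth 7.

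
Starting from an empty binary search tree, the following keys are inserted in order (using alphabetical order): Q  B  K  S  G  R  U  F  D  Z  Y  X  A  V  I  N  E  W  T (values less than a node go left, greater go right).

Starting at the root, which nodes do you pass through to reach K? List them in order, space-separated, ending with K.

Q: root
B: left child of Q (depth 1)
K: right child of B (depth 2)
S: right child of Q (depth 1)
G: left child of K (depth 3)
R: left child of S (depth 2)
U: right child of S (depth 2)
F: left child of G (depth 4)
D: left child of F (depth 5)
Z: right child of U (depth 3)
Y: left child of Z (depth 4)
X: left child of Y (depth 5)
A: left child of B (depth 2)
V: left child of X (depth 6)
I: right child of G (depth 4)
N: right child of K (depth 3)
E: right child of D (depth 6)
W: right child of V (depth 7)
T: left child of U (depth 3)

Q B K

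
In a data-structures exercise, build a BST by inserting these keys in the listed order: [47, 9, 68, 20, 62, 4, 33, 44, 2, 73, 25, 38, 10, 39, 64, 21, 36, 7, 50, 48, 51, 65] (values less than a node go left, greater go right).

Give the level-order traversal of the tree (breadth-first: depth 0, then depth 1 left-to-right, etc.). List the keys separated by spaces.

Insert 47: tree is empty, so 47 becomes the root.
Insert 9: 9 < 47 → go left. Place as left child of 47.
Insert 68: 68 > 47 → go right. Place as right child of 47.
Insert 20: 20 < 47 → go left; 20 > 9 → go right. Place as right child of 9.
Insert 62: 62 > 47 → go right; 62 < 68 → go left. Place as left child of 68.
Insert 4: 4 < 47 → go left; 4 < 9 → go left. Place as left child of 9.
Insert 33: 33 < 47 → go left; 33 > 9 → go right; 33 > 20 → go right. Place as right child of 20.
Insert 44: 44 < 47 → go left; 44 > 9 → go right; 44 > 20 → go right; 44 > 33 → go right. Place as right child of 33.
Insert 2: 2 < 47 → go left; 2 < 9 → go left; 2 < 4 → go left. Place as left child of 4.
Insert 73: 73 > 47 → go right; 73 > 68 → go right. Place as right child of 68.
Insert 25: 25 < 47 → go left; 25 > 9 → go right; 25 > 20 → go right; 25 < 33 → go left. Place as left child of 33.
Insert 38: 38 < 47 → go left; 38 > 9 → go right; 38 > 20 → go right; 38 > 33 → go right; 38 < 44 → go left. Place as left child of 44.
Insert 10: 10 < 47 → go left; 10 > 9 → go right; 10 < 20 → go left. Place as left child of 20.
Insert 39: 39 < 47 → go left; 39 > 9 → go right; 39 > 20 → go right; 39 > 33 → go right; 39 < 44 → go left; 39 > 38 → go right. Place as right child of 38.
Insert 64: 64 > 47 → go right; 64 < 68 → go left; 64 > 62 → go right. Place as right child of 62.
Insert 21: 21 < 47 → go left; 21 > 9 → go right; 21 > 20 → go right; 21 < 33 → go left; 21 < 25 → go left. Place as left child of 25.
Insert 36: 36 < 47 → go left; 36 > 9 → go right; 36 > 20 → go right; 36 > 33 → go right; 36 < 44 → go left; 36 < 38 → go left. Place as left child of 38.
Insert 7: 7 < 47 → go left; 7 < 9 → go left; 7 > 4 → go right. Place as right child of 4.
Insert 50: 50 > 47 → go right; 50 < 68 → go left; 50 < 62 → go left. Place as left child of 62.
Insert 48: 48 > 47 → go right; 48 < 68 → go left; 48 < 62 → go left; 48 < 50 → go left. Place as left child of 50.
Insert 51: 51 > 47 → go right; 51 < 68 → go left; 51 < 62 → go left; 51 > 50 → go right. Place as right child of 50.
Insert 65: 65 > 47 → go right; 65 < 68 → go left; 65 > 62 → go right; 65 > 64 → go right. Place as right child of 64.

47 9 68 4 20 62 73 2 7 10 33 50 64 25 44 48 51 65 21 38 36 39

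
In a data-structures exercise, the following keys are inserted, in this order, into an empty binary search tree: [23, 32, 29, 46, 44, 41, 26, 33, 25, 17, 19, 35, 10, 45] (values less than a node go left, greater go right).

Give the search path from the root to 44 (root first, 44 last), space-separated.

23 32 46 44

23: root
32: right child of 23 (depth 1)
29: left child of 32 (depth 2)
46: right child of 32 (depth 2)
44: left child of 46 (depth 3)
41: left child of 44 (depth 4)
26: left child of 29 (depth 3)
33: left child of 41 (depth 5)
25: left child of 26 (depth 4)
17: left child of 23 (depth 1)
19: right child of 17 (depth 2)
35: right child of 33 (depth 6)
10: left child of 17 (depth 2)
45: right child of 44 (depth 4)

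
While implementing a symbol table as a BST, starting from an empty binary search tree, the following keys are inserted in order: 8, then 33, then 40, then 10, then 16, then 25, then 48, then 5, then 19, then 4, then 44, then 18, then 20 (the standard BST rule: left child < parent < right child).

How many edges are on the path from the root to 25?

Insert 8: tree is empty, so 8 becomes the root.
Insert 33: 33 > 8 → go right. Place as right child of 8.
Insert 40: 40 > 8 → go right; 40 > 33 → go right. Place as right child of 33.
Insert 10: 10 > 8 → go right; 10 < 33 → go left. Place as left child of 33.
Insert 16: 16 > 8 → go right; 16 < 33 → go left; 16 > 10 → go right. Place as right child of 10.
Insert 25: 25 > 8 → go right; 25 < 33 → go left; 25 > 10 → go right; 25 > 16 → go right. Place as right child of 16.
Insert 48: 48 > 8 → go right; 48 > 33 → go right; 48 > 40 → go right. Place as right child of 40.
Insert 5: 5 < 8 → go left. Place as left child of 8.
Insert 19: 19 > 8 → go right; 19 < 33 → go left; 19 > 10 → go right; 19 > 16 → go right; 19 < 25 → go left. Place as left child of 25.
Insert 4: 4 < 8 → go left; 4 < 5 → go left. Place as left child of 5.
Insert 44: 44 > 8 → go right; 44 > 33 → go right; 44 > 40 → go right; 44 < 48 → go left. Place as left child of 48.
Insert 18: 18 > 8 → go right; 18 < 33 → go left; 18 > 10 → go right; 18 > 16 → go right; 18 < 25 → go left; 18 < 19 → go left. Place as left child of 19.
Insert 20: 20 > 8 → go right; 20 < 33 → go left; 20 > 10 → go right; 20 > 16 → go right; 20 < 25 → go left; 20 > 19 → go right. Place as right child of 19.

Path to 25: 8 → 33 → 10 → 16 → 25, which is 4 edges.

4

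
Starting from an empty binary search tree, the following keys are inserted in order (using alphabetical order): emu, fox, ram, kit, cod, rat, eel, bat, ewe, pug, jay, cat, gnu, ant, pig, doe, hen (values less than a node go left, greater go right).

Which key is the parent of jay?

emu: root
fox: right child of emu (depth 1)
ram: right child of fox (depth 2)
kit: left child of ram (depth 3)
cod: left child of emu (depth 1)
rat: right child of ram (depth 3)
eel: right child of cod (depth 2)
bat: left child of cod (depth 2)
ewe: left child of fox (depth 2)
pug: right child of kit (depth 4)
jay: left child of kit (depth 4)
cat: right child of bat (depth 3)
gnu: left child of jay (depth 5)
ant: left child of bat (depth 3)
pig: left child of pug (depth 5)
doe: left child of eel (depth 3)
hen: right child of gnu (depth 6)

kit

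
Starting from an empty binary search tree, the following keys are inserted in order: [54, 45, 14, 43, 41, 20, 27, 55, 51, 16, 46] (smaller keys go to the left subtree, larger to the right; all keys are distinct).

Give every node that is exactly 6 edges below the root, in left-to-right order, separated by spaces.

Insert 54: tree is empty, so 54 becomes the root.
Insert 45: 45 < 54 → go left. Place as left child of 54.
Insert 14: 14 < 54 → go left; 14 < 45 → go left. Place as left child of 45.
Insert 43: 43 < 54 → go left; 43 < 45 → go left; 43 > 14 → go right. Place as right child of 14.
Insert 41: 41 < 54 → go left; 41 < 45 → go left; 41 > 14 → go right; 41 < 43 → go left. Place as left child of 43.
Insert 20: 20 < 54 → go left; 20 < 45 → go left; 20 > 14 → go right; 20 < 43 → go left; 20 < 41 → go left. Place as left child of 41.
Insert 27: 27 < 54 → go left; 27 < 45 → go left; 27 > 14 → go right; 27 < 43 → go left; 27 < 41 → go left; 27 > 20 → go right. Place as right child of 20.
Insert 55: 55 > 54 → go right. Place as right child of 54.
Insert 51: 51 < 54 → go left; 51 > 45 → go right. Place as right child of 45.
Insert 16: 16 < 54 → go left; 16 < 45 → go left; 16 > 14 → go right; 16 < 43 → go left; 16 < 41 → go left; 16 < 20 → go left. Place as left child of 20.
Insert 46: 46 < 54 → go left; 46 > 45 → go right; 46 < 51 → go left. Place as left child of 51.

16 27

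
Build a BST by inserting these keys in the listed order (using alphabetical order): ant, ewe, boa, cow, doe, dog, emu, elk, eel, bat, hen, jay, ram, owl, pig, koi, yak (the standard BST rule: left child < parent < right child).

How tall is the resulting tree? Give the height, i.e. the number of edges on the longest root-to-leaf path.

8

ant: root
ewe: right child of ant (depth 1)
boa: left child of ewe (depth 2)
cow: right child of boa (depth 3)
doe: right child of cow (depth 4)
dog: right child of doe (depth 5)
emu: right child of dog (depth 6)
elk: left child of emu (depth 7)
eel: left child of elk (depth 8)
bat: left child of boa (depth 3)
hen: right child of ewe (depth 2)
jay: right child of hen (depth 3)
ram: right child of jay (depth 4)
owl: left child of ram (depth 5)
pig: right child of owl (depth 6)
koi: left child of owl (depth 6)
yak: right child of ram (depth 5)

The deepest node is eel at depth 8.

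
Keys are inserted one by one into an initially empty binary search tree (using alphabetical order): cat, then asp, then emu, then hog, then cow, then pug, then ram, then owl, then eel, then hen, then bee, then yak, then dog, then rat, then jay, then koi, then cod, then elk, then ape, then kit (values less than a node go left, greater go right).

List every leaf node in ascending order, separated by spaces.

ape bee cod dog elk hen kit rat

Resulting structure (node: left, right):
  cat: L=asp, R=emu
  asp: L=ape, R=bee
  emu: L=cow, R=hog
  hog: L=hen, R=pug
  cow: L=cod, R=eel
  pug: L=owl, R=ram
  ram: L=–, R=yak
  owl: L=jay, R=–
  eel: L=dog, R=elk
  hen: L=–, R=–
  bee: L=–, R=–
  yak: L=rat, R=–
  dog: L=–, R=–
  rat: L=–, R=–
  jay: L=–, R=koi
  koi: L=kit, R=–
  cod: L=–, R=–
  elk: L=–, R=–
  ape: L=–, R=–
  kit: L=–, R=–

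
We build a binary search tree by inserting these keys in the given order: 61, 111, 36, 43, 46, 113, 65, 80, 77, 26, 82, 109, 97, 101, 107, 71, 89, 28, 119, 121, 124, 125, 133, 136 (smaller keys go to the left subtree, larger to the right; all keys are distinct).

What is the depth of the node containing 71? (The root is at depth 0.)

5

Insert 61: tree is empty, so 61 becomes the root.
Insert 111: 111 > 61 → go right. Place as right child of 61.
Insert 36: 36 < 61 → go left. Place as left child of 61.
Insert 43: 43 < 61 → go left; 43 > 36 → go right. Place as right child of 36.
Insert 46: 46 < 61 → go left; 46 > 36 → go right; 46 > 43 → go right. Place as right child of 43.
Insert 113: 113 > 61 → go right; 113 > 111 → go right. Place as right child of 111.
Insert 65: 65 > 61 → go right; 65 < 111 → go left. Place as left child of 111.
Insert 80: 80 > 61 → go right; 80 < 111 → go left; 80 > 65 → go right. Place as right child of 65.
Insert 77: 77 > 61 → go right; 77 < 111 → go left; 77 > 65 → go right; 77 < 80 → go left. Place as left child of 80.
Insert 26: 26 < 61 → go left; 26 < 36 → go left. Place as left child of 36.
Insert 82: 82 > 61 → go right; 82 < 111 → go left; 82 > 65 → go right; 82 > 80 → go right. Place as right child of 80.
Insert 109: 109 > 61 → go right; 109 < 111 → go left; 109 > 65 → go right; 109 > 80 → go right; 109 > 82 → go right. Place as right child of 82.
Insert 97: 97 > 61 → go right; 97 < 111 → go left; 97 > 65 → go right; 97 > 80 → go right; 97 > 82 → go right; 97 < 109 → go left. Place as left child of 109.
Insert 101: 101 > 61 → go right; 101 < 111 → go left; 101 > 65 → go right; 101 > 80 → go right; 101 > 82 → go right; 101 < 109 → go left; 101 > 97 → go right. Place as right child of 97.
Insert 107: 107 > 61 → go right; 107 < 111 → go left; 107 > 65 → go right; 107 > 80 → go right; 107 > 82 → go right; 107 < 109 → go left; 107 > 97 → go right; 107 > 101 → go right. Place as right child of 101.
Insert 71: 71 > 61 → go right; 71 < 111 → go left; 71 > 65 → go right; 71 < 80 → go left; 71 < 77 → go left. Place as left child of 77.
Insert 89: 89 > 61 → go right; 89 < 111 → go left; 89 > 65 → go right; 89 > 80 → go right; 89 > 82 → go right; 89 < 109 → go left; 89 < 97 → go left. Place as left child of 97.
Insert 28: 28 < 61 → go left; 28 < 36 → go left; 28 > 26 → go right. Place as right child of 26.
Insert 119: 119 > 61 → go right; 119 > 111 → go right; 119 > 113 → go right. Place as right child of 113.
Insert 121: 121 > 61 → go right; 121 > 111 → go right; 121 > 113 → go right; 121 > 119 → go right. Place as right child of 119.
Insert 124: 124 > 61 → go right; 124 > 111 → go right; 124 > 113 → go right; 124 > 119 → go right; 124 > 121 → go right. Place as right child of 121.
Insert 125: 125 > 61 → go right; 125 > 111 → go right; 125 > 113 → go right; 125 > 119 → go right; 125 > 121 → go right; 125 > 124 → go right. Place as right child of 124.
Insert 133: 133 > 61 → go right; 133 > 111 → go right; 133 > 113 → go right; 133 > 119 → go right; 133 > 121 → go right; 133 > 124 → go right; 133 > 125 → go right. Place as right child of 125.
Insert 136: 136 > 61 → go right; 136 > 111 → go right; 136 > 113 → go right; 136 > 119 → go right; 136 > 121 → go right; 136 > 124 → go right; 136 > 125 → go right; 136 > 133 → go right. Place as right child of 133.

Path to 71: 61 → 111 → 65 → 80 → 77 → 71, which is 5 edges.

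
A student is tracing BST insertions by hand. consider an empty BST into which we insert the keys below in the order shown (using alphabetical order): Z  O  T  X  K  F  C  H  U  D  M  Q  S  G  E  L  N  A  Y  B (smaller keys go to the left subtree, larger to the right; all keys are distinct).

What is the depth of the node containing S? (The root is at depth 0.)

Insert Z: tree is empty, so Z becomes the root.
Insert O: O < Z → go left. Place as left child of Z.
Insert T: T < Z → go left; T > O → go right. Place as right child of O.
Insert X: X < Z → go left; X > O → go right; X > T → go right. Place as right child of T.
Insert K: K < Z → go left; K < O → go left. Place as left child of O.
Insert F: F < Z → go left; F < O → go left; F < K → go left. Place as left child of K.
Insert C: C < Z → go left; C < O → go left; C < K → go left; C < F → go left. Place as left child of F.
Insert H: H < Z → go left; H < O → go left; H < K → go left; H > F → go right. Place as right child of F.
Insert U: U < Z → go left; U > O → go right; U > T → go right; U < X → go left. Place as left child of X.
Insert D: D < Z → go left; D < O → go left; D < K → go left; D < F → go left; D > C → go right. Place as right child of C.
Insert M: M < Z → go left; M < O → go left; M > K → go right. Place as right child of K.
Insert Q: Q < Z → go left; Q > O → go right; Q < T → go left. Place as left child of T.
Insert S: S < Z → go left; S > O → go right; S < T → go left; S > Q → go right. Place as right child of Q.
Insert G: G < Z → go left; G < O → go left; G < K → go left; G > F → go right; G < H → go left. Place as left child of H.
Insert E: E < Z → go left; E < O → go left; E < K → go left; E < F → go left; E > C → go right; E > D → go right. Place as right child of D.
Insert L: L < Z → go left; L < O → go left; L > K → go right; L < M → go left. Place as left child of M.
Insert N: N < Z → go left; N < O → go left; N > K → go right; N > M → go right. Place as right child of M.
Insert A: A < Z → go left; A < O → go left; A < K → go left; A < F → go left; A < C → go left. Place as left child of C.
Insert Y: Y < Z → go left; Y > O → go right; Y > T → go right; Y > X → go right. Place as right child of X.
Insert B: B < Z → go left; B < O → go left; B < K → go left; B < F → go left; B < C → go left; B > A → go right. Place as right child of A.

Path to S: Z → O → T → Q → S, which is 4 edges.

4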